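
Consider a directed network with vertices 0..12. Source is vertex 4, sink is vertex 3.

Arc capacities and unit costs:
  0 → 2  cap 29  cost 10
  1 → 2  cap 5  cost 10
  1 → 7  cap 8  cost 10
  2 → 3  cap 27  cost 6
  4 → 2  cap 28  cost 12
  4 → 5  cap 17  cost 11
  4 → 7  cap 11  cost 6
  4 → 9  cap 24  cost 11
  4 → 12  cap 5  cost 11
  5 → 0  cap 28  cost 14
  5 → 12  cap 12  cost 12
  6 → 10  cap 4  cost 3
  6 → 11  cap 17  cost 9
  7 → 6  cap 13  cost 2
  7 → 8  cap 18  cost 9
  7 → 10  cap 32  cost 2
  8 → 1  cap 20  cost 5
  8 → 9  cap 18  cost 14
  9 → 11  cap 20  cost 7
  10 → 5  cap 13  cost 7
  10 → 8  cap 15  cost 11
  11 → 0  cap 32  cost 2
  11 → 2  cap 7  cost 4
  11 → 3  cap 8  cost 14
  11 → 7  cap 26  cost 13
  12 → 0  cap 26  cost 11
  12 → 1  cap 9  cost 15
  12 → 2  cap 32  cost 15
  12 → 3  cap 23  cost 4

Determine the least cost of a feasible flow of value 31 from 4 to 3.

Minimum cost for 31 units: 543

shortest-cost path #1: 4→12→3 push 5 @ unit cost 15 (adds 75)
shortest-cost path #2: 4→2→3 push 26 @ unit cost 18 (adds 468)
total cost = 543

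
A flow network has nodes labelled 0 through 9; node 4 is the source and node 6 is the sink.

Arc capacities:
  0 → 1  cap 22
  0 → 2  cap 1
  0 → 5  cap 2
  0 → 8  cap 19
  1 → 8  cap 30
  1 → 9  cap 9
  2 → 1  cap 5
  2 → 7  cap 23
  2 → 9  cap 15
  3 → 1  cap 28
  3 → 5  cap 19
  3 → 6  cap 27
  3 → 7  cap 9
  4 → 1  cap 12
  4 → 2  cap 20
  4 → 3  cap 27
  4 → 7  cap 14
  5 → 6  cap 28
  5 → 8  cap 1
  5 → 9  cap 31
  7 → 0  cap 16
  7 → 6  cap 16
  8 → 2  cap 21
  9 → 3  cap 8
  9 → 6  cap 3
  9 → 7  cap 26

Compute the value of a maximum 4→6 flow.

augment #1: 4→3→6 bottleneck 27, total now 27
augment #2: 4→7→6 bottleneck 14, total now 41
augment #3: 4→1→9→6 bottleneck 3, total now 44
augment #4: 4→2→7→6 bottleneck 2, total now 46
augment #5: 4→1→9→3→5→6 bottleneck 6, total now 52
augment #6: 4→2→7→0→5→6 bottleneck 2, total now 54
augment #7: 4→2→9→3→5→6 bottleneck 2, total now 56

Maximum flow value: 56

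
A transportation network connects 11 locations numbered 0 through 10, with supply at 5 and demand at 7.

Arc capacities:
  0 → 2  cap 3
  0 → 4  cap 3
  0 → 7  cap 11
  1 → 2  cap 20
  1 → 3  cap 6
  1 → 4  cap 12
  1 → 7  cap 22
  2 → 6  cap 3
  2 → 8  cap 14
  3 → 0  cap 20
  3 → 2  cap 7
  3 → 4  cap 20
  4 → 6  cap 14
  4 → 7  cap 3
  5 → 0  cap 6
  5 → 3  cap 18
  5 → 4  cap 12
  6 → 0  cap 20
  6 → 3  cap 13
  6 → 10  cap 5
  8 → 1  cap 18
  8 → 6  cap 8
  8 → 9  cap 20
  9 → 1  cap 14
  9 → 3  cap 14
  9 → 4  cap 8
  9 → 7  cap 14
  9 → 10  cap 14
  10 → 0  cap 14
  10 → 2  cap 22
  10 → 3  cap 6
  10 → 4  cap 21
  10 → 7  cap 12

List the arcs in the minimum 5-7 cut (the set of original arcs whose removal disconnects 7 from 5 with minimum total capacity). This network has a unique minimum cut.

Min-cut arcs: {(0,2), (0,7), (3,2), (4,7), (6,10)} (total capacity 29)

augment #1: 5→0→7 push 6
augment #2: 5→4→7 push 3
augment #3: 5→3→0→7 push 5
augment #4: 5→4→6→10→7 push 5
augment #5: 5→3→2→8→1→7 push 7
augment #6: 5→3→0→2→8→1→7 push 3
max flow = 29; residual-reachable set from 5 gives S-side
cut edges (S→T): {(0,2), (0,7), (3,2), (4,7), (6,10)} total cap 29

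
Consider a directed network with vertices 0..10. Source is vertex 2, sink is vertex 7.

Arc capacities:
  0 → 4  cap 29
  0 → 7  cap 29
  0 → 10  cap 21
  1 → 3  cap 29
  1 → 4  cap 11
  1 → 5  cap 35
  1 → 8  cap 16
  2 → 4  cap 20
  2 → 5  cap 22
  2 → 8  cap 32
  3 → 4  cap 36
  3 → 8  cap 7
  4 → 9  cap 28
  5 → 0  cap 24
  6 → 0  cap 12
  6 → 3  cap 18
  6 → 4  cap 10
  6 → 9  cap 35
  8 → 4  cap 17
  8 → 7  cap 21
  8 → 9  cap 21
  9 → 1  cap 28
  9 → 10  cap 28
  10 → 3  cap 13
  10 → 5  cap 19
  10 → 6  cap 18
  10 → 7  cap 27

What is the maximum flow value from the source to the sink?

augment #1: 2→8→7 bottleneck 21, total now 21
augment #2: 2→5→0→7 bottleneck 22, total now 43
augment #3: 2→4→9→10→7 bottleneck 20, total now 63
augment #4: 2→8→9→10→7 bottleneck 7, total now 70
augment #5: 2→8→9→1→5→0→7 bottleneck 2, total now 72
augment #6: 2→8→9→10→6→0→7 bottleneck 1, total now 73

Maximum flow value: 73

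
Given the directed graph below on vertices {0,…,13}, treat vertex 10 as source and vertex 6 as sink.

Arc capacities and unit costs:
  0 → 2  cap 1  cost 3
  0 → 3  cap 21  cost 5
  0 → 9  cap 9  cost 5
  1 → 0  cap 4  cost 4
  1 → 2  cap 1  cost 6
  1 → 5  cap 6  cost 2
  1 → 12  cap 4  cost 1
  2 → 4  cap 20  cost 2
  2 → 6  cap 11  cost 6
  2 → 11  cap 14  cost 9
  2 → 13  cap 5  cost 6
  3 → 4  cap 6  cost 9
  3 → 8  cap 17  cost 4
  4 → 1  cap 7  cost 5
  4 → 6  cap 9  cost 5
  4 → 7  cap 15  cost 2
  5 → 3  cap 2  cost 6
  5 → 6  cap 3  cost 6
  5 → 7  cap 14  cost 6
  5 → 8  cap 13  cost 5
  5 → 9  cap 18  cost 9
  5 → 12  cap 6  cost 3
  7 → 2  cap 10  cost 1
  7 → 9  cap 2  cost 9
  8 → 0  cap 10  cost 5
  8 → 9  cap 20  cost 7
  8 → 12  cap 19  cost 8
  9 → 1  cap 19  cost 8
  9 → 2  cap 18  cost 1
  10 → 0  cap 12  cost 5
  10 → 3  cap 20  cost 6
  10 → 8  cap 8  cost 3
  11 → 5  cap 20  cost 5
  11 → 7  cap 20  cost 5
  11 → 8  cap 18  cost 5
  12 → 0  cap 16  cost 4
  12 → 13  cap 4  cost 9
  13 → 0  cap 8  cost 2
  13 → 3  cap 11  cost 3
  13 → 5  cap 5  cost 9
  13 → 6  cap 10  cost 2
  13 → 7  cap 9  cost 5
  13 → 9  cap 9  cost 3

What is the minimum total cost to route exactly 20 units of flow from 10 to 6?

Minimum cost for 20 units: 350

shortest-cost path #1: 10→0→2→6 push 1 @ unit cost 14 (adds 14)
shortest-cost path #2: 10→0→9→2→6 push 9 @ unit cost 17 (adds 153)
shortest-cost path #3: 10→8→9→2→6 push 1 @ unit cost 17 (adds 17)
shortest-cost path #4: 10→8→9→2→4→6 push 7 @ unit cost 18 (adds 126)
shortest-cost path #5: 10→3→4→6 push 2 @ unit cost 20 (adds 40)
total cost = 350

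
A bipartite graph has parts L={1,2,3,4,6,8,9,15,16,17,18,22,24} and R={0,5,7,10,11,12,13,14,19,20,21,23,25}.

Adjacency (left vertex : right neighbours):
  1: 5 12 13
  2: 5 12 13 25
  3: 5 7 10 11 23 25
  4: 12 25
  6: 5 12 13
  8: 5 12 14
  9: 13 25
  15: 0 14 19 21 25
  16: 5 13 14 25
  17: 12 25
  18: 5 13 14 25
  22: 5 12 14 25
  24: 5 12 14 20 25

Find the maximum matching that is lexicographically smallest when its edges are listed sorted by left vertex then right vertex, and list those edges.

Lex-smallest maximum matching: {(1,5), (2,12), (3,7), (4,25), (6,13), (8,14), (15,0), (24,20)}

|M| = 8 (so the lex-smallest maximum matching has 8 edges)
process left vertices in ascending order; for each, take the smallest-labelled available neighbour that still permits 8 edges overall, or leave it unmatched if none does
lex-smallest matching: {1-5, 2-12, 3-7, 4-25, 6-13, 8-14, 15-0, 24-20}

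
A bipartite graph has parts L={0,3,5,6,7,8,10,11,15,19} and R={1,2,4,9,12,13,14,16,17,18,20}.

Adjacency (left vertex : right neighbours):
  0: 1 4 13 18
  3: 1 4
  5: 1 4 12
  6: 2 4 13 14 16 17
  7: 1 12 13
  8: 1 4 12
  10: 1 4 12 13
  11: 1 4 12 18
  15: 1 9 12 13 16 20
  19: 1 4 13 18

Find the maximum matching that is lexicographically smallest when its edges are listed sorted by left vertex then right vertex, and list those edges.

|M| = 7 (so the lex-smallest maximum matching has 7 edges)
process left vertices in ascending order; for each, take the smallest-labelled available neighbour that still permits 7 edges overall, or leave it unmatched if none does
lex-smallest matching: {0-1, 3-4, 5-12, 6-2, 7-13, 11-18, 15-9}

Lex-smallest maximum matching: {(0,1), (3,4), (5,12), (6,2), (7,13), (11,18), (15,9)}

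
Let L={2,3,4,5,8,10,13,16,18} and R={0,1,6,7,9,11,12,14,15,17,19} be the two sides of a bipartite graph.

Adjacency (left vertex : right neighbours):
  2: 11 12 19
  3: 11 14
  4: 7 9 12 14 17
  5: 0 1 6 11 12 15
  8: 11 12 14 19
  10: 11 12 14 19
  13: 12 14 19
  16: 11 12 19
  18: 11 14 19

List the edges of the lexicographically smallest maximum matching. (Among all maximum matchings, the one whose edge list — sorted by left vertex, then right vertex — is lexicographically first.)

|M| = 6 (so the lex-smallest maximum matching has 6 edges)
process left vertices in ascending order; for each, take the smallest-labelled available neighbour that still permits 6 edges overall, or leave it unmatched if none does
lex-smallest matching: {2-11, 3-14, 4-7, 5-0, 8-12, 10-19}

Lex-smallest maximum matching: {(2,11), (3,14), (4,7), (5,0), (8,12), (10,19)}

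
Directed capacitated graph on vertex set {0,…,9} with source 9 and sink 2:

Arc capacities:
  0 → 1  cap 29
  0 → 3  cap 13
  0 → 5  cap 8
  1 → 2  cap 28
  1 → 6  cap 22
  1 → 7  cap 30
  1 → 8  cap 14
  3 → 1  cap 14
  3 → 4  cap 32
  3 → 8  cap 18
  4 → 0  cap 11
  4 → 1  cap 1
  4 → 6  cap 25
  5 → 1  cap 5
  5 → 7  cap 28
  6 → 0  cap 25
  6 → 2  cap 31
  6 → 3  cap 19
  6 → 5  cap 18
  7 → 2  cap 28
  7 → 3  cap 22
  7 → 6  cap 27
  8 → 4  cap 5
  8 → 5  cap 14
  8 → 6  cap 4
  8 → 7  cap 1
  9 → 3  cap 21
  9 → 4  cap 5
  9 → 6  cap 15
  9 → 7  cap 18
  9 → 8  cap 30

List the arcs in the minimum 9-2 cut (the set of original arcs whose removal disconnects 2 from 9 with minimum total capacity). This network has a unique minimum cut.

augment #1: 9→6→2 push 15
augment #2: 9→7→2 push 18
augment #3: 9→3→1→2 push 14
augment #4: 9→4→1→2 push 1
augment #5: 9→4→6→2 push 4
augment #6: 9→8→6→2 push 4
augment #7: 9→8→7→2 push 1
augment #8: 9→3→4→6→2 push 7
augment #9: 9→8→4→6→2 push 1
augment #10: 9→8→5→1→2 push 5
augment #11: 9→8→5→7→2 push 9
augment #12: 9→8→4→0→1→2 push 4
max flow = 83; residual-reachable set from 9 gives S-side
cut edges (S→T): {(8,4), (8,5), (8,6), (8,7), (9,3), (9,4), (9,6), (9,7)} total cap 83

Min-cut arcs: {(8,4), (8,5), (8,6), (8,7), (9,3), (9,4), (9,6), (9,7)} (total capacity 83)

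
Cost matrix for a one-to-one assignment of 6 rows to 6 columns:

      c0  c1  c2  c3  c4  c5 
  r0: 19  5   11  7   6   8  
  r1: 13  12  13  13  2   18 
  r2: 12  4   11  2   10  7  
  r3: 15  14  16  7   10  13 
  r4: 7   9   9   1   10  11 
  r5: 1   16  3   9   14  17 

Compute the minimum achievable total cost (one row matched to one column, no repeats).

one of 4 optimal assignments: row0→col1 (cost 5), row1→col4 (cost 2), row2→col5 (cost 7), row3→col3 (cost 7), row4→col0 (cost 7), row5→col2 (cost 3)
total = 5 + 2 + 7 + 7 + 7 + 3 = 31

Minimum assignment cost: 31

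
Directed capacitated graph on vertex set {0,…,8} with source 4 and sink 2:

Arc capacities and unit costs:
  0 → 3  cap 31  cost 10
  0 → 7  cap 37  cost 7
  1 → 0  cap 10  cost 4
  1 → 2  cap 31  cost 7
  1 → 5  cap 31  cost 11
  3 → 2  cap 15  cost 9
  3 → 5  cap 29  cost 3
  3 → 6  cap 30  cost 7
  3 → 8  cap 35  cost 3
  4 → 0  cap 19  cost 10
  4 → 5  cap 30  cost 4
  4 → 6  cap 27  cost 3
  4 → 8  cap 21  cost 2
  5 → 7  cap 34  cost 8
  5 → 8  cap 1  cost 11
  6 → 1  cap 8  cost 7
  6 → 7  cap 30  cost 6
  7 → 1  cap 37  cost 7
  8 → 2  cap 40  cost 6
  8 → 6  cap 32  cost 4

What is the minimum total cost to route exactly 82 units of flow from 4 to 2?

shortest-cost path #1: 4→8→2 push 21 @ unit cost 8 (adds 168)
shortest-cost path #2: 4→6→1→2 push 8 @ unit cost 17 (adds 136)
shortest-cost path #3: 4→5→8→2 push 1 @ unit cost 21 (adds 21)
shortest-cost path #4: 4→6→7→1→2 push 19 @ unit cost 23 (adds 437)
shortest-cost path #5: 4→5→7→1→2 push 4 @ unit cost 26 (adds 104)
shortest-cost path #6: 4→0→3→2 push 15 @ unit cost 29 (adds 435)
shortest-cost path #7: 4→0→3→8→2 push 4 @ unit cost 29 (adds 116)
shortest-cost path #8: 4→5→7→1→0→3→8→2 push 10 @ unit cost 42 (adds 420)
total cost = 1837

Minimum cost for 82 units: 1837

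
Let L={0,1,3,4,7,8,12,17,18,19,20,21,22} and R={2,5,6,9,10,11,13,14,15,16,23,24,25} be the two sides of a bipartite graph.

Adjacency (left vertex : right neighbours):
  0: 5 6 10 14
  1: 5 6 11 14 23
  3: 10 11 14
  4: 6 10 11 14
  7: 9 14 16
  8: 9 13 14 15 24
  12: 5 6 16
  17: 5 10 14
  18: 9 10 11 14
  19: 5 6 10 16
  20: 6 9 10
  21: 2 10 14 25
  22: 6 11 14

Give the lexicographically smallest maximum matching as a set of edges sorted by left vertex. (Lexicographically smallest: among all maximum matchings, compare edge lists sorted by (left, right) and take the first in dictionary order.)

Lex-smallest maximum matching: {(0,5), (1,23), (3,10), (4,6), (7,9), (8,13), (12,16), (17,14), (18,11), (21,2)}

|M| = 10 (so the lex-smallest maximum matching has 10 edges)
process left vertices in ascending order; for each, take the smallest-labelled available neighbour that still permits 10 edges overall, or leave it unmatched if none does
lex-smallest matching: {0-5, 1-23, 3-10, 4-6, 7-9, 8-13, 12-16, 17-14, 18-11, 21-2}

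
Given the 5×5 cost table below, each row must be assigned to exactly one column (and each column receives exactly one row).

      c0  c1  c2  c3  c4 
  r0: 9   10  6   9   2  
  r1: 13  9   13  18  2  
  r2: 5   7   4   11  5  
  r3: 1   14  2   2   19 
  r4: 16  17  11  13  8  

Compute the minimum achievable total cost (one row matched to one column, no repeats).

Minimum assignment cost: 29

one of 3 optimal assignments: row0→col2 (cost 6), row1→col4 (cost 2), row2→col1 (cost 7), row3→col0 (cost 1), row4→col3 (cost 13)
total = 6 + 2 + 7 + 1 + 13 = 29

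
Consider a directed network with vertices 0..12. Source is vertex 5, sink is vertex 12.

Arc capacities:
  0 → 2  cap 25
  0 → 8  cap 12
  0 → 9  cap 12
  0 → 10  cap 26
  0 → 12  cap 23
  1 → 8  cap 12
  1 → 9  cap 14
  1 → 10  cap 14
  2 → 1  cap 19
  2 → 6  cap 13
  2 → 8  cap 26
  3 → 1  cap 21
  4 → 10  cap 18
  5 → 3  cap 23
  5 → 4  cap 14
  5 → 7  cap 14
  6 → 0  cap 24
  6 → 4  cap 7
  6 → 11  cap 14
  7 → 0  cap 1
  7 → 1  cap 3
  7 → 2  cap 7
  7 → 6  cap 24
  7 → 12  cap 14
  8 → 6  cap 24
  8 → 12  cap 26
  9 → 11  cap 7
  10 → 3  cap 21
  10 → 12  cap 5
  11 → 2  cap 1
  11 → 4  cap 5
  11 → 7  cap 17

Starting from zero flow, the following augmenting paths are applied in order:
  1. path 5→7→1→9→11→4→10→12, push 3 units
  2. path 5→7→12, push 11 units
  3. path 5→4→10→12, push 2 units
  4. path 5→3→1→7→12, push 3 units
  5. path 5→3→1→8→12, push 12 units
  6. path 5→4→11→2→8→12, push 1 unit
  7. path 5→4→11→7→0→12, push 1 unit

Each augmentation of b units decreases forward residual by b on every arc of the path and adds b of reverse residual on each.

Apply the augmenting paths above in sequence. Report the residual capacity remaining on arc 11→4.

Residual capacity of (11,4): 4

after path 1 (5→7→1→9→11→4→10→12, push 3): res(11,4)=2
after path 2 (5→7→12, push 11): res(11,4)=2
after path 3 (5→4→10→12, push 2): res(11,4)=2
after path 4 (5→3→1→7→12, push 3): res(11,4)=2
after path 5 (5→3→1→8→12, push 12): res(11,4)=2
after path 6 (5→4→11→2→8→12, push 1): res(11,4)=3
after path 7 (5→4→11→7→0→12, push 1): res(11,4)=4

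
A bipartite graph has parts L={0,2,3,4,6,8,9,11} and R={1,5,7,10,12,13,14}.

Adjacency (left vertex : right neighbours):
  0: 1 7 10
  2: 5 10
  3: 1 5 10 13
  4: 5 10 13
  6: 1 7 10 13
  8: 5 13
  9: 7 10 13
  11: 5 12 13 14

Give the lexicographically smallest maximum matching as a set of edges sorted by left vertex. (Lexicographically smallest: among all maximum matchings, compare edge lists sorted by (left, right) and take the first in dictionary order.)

|M| = 6 (so the lex-smallest maximum matching has 6 edges)
process left vertices in ascending order; for each, take the smallest-labelled available neighbour that still permits 6 edges overall, or leave it unmatched if none does
lex-smallest matching: {0-1, 2-5, 3-10, 4-13, 6-7, 11-12}

Lex-smallest maximum matching: {(0,1), (2,5), (3,10), (4,13), (6,7), (11,12)}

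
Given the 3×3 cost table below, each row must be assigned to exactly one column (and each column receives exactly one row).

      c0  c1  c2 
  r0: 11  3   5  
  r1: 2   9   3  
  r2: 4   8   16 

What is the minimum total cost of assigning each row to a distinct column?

Minimum assignment cost: 10

optimal assignment: row0→col1 (cost 3), row1→col2 (cost 3), row2→col0 (cost 4)
total = 3 + 3 + 4 = 10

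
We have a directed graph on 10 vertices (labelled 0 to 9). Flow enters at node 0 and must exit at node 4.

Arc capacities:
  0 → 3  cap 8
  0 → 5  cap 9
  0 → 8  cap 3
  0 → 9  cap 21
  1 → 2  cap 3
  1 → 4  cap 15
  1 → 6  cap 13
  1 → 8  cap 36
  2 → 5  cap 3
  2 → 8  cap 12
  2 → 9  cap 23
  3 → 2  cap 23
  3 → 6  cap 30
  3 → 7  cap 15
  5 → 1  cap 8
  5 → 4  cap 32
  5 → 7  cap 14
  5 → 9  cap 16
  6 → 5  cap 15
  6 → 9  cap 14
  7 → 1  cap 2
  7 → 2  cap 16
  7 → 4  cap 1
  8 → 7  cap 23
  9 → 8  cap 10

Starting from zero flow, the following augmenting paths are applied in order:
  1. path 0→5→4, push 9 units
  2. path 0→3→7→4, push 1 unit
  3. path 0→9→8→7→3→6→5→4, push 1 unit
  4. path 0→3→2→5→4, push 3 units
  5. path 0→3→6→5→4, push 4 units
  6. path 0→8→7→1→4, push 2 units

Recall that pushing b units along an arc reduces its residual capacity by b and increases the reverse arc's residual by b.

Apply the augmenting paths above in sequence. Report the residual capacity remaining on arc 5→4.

after path 1 (0→5→4, push 9): res(5,4)=23
after path 2 (0→3→7→4, push 1): res(5,4)=23
after path 3 (0→9→8→7→3→6→5→4, push 1): res(5,4)=22
after path 4 (0→3→2→5→4, push 3): res(5,4)=19
after path 5 (0→3→6→5→4, push 4): res(5,4)=15
after path 6 (0→8→7→1→4, push 2): res(5,4)=15

Residual capacity of (5,4): 15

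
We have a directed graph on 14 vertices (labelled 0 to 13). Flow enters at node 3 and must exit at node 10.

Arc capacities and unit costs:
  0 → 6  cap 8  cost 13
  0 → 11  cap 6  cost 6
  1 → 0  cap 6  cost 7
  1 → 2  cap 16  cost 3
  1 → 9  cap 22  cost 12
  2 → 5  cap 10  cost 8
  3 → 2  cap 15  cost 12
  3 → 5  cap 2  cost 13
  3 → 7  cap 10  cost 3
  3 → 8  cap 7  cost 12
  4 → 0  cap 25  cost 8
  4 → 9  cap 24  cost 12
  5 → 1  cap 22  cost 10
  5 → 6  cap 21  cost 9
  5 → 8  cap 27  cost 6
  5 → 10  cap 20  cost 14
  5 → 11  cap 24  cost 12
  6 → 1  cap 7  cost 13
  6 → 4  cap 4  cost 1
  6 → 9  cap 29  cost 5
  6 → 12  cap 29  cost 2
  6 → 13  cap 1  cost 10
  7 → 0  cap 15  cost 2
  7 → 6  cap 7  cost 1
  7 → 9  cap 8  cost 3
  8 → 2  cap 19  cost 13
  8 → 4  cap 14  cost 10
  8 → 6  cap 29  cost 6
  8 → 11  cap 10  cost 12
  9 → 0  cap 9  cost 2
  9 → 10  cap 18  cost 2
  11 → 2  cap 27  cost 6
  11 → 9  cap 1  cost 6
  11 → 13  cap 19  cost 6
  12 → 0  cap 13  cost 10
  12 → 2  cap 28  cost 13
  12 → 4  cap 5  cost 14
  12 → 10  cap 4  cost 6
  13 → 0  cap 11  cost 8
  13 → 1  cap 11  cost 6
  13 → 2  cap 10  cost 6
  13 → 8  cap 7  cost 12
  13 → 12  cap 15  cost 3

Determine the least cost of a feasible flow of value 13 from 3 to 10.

shortest-cost path #1: 3→7→9→10 push 8 @ unit cost 8 (adds 64)
shortest-cost path #2: 3→7→6→9→10 push 2 @ unit cost 11 (adds 22)
shortest-cost path #3: 3→8→6→9→10 push 3 @ unit cost 25 (adds 75)
total cost = 161

Minimum cost for 13 units: 161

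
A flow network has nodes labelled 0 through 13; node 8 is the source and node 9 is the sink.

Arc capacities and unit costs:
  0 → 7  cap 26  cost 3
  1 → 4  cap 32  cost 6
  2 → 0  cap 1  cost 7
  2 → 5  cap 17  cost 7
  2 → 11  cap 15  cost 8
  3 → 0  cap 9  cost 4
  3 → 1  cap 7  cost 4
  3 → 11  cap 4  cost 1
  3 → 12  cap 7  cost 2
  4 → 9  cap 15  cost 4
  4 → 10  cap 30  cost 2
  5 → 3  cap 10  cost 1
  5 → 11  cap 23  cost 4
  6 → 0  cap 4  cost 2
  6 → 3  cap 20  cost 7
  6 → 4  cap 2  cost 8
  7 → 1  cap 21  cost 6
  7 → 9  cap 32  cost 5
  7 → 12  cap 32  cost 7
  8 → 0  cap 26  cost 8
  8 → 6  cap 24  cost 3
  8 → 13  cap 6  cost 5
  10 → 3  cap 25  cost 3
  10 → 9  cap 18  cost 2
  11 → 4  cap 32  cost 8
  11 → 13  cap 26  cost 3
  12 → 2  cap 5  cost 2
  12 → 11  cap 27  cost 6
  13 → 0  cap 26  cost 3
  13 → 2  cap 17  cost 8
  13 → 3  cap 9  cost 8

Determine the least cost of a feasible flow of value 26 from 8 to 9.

Minimum cost for 26 units: 402

shortest-cost path #1: 8→6→0→7→9 push 4 @ unit cost 13 (adds 52)
shortest-cost path #2: 8→6→4→9 push 2 @ unit cost 15 (adds 30)
shortest-cost path #3: 8→0→7→9 push 20 @ unit cost 16 (adds 320)
total cost = 402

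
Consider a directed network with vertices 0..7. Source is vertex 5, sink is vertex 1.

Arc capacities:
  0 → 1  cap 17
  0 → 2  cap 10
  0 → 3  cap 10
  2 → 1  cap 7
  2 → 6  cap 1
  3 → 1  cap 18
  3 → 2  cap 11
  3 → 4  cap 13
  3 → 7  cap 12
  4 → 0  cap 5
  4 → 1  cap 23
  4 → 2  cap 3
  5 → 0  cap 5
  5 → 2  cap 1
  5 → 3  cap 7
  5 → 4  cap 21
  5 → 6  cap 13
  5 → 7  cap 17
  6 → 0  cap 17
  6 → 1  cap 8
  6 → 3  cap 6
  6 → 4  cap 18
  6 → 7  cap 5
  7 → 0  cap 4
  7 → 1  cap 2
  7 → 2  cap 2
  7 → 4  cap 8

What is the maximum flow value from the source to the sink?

augment #1: 5→0→1 bottleneck 5, total now 5
augment #2: 5→2→1 bottleneck 1, total now 6
augment #3: 5→3→1 bottleneck 7, total now 13
augment #4: 5→4→1 bottleneck 21, total now 34
augment #5: 5→6→1 bottleneck 8, total now 42
augment #6: 5→7→1 bottleneck 2, total now 44
augment #7: 5→6→0→1 bottleneck 5, total now 49
augment #8: 5→7→0→1 bottleneck 4, total now 53
augment #9: 5→7→2→1 bottleneck 2, total now 55
augment #10: 5→7→4→1 bottleneck 2, total now 57
augment #11: 5→7→4→0→1 bottleneck 3, total now 60
augment #12: 5→7→4→2→1 bottleneck 3, total now 63

Maximum flow value: 63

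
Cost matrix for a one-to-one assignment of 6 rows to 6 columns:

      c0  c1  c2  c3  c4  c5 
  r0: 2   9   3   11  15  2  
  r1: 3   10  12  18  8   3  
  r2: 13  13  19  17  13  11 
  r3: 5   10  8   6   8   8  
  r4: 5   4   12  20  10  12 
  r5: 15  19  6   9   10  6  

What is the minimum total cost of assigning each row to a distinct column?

one of 2 optimal assignments: row0→col0 (cost 2), row1→col5 (cost 3), row2→col4 (cost 13), row3→col3 (cost 6), row4→col1 (cost 4), row5→col2 (cost 6)
total = 2 + 3 + 13 + 6 + 4 + 6 = 34

Minimum assignment cost: 34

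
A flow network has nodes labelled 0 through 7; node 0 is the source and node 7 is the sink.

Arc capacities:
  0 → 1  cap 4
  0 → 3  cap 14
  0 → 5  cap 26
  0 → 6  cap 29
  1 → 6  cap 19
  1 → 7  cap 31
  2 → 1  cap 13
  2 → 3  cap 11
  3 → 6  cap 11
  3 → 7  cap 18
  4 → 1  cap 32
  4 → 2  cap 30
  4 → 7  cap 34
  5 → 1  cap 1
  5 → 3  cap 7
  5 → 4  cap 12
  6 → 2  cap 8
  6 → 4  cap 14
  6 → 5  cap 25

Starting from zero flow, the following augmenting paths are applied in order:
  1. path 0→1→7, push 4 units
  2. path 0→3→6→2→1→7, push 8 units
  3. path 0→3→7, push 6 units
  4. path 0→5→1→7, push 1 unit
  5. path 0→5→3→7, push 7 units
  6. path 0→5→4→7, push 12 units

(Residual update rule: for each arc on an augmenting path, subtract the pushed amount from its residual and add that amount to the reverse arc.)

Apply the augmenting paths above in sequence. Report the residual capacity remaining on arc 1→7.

Residual capacity of (1,7): 18

after path 1 (0→1→7, push 4): res(1,7)=27
after path 2 (0→3→6→2→1→7, push 8): res(1,7)=19
after path 3 (0→3→7, push 6): res(1,7)=19
after path 4 (0→5→1→7, push 1): res(1,7)=18
after path 5 (0→5→3→7, push 7): res(1,7)=18
after path 6 (0→5→4→7, push 12): res(1,7)=18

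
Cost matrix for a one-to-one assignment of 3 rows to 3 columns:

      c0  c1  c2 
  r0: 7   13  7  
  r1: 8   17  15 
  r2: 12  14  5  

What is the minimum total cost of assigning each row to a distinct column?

optimal assignment: row0→col1 (cost 13), row1→col0 (cost 8), row2→col2 (cost 5)
total = 13 + 8 + 5 = 26

Minimum assignment cost: 26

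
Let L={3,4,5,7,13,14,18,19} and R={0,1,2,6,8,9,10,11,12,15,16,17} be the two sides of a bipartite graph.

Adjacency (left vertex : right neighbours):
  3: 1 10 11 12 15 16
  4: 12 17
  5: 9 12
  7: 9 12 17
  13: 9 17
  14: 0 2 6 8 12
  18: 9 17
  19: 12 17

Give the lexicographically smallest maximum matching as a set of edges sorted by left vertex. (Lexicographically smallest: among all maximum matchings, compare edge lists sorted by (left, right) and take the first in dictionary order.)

|M| = 5 (so the lex-smallest maximum matching has 5 edges)
process left vertices in ascending order; for each, take the smallest-labelled available neighbour that still permits 5 edges overall, or leave it unmatched if none does
lex-smallest matching: {3-1, 4-12, 5-9, 7-17, 14-0}

Lex-smallest maximum matching: {(3,1), (4,12), (5,9), (7,17), (14,0)}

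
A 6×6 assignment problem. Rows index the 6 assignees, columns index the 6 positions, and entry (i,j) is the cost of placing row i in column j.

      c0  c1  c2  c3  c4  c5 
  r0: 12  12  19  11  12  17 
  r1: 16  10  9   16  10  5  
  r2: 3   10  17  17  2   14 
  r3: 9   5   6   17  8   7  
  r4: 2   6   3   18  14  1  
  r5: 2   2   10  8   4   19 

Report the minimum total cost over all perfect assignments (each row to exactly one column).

Minimum assignment cost: 28

one of 2 optimal assignments: row0→col3 (cost 11), row1→col5 (cost 5), row2→col4 (cost 2), row3→col1 (cost 5), row4→col2 (cost 3), row5→col0 (cost 2)
total = 11 + 5 + 2 + 5 + 3 + 2 = 28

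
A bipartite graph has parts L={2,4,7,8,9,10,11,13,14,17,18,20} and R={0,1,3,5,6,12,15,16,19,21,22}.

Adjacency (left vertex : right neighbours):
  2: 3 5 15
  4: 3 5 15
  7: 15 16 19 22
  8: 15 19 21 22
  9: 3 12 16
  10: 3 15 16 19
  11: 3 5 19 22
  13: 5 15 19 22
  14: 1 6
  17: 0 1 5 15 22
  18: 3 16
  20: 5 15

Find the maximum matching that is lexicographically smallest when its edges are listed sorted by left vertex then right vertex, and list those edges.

Lex-smallest maximum matching: {(2,3), (4,5), (7,15), (8,21), (9,12), (10,16), (11,19), (13,22), (14,1), (17,0)}

|M| = 10 (so the lex-smallest maximum matching has 10 edges)
process left vertices in ascending order; for each, take the smallest-labelled available neighbour that still permits 10 edges overall, or leave it unmatched if none does
lex-smallest matching: {2-3, 4-5, 7-15, 8-21, 9-12, 10-16, 11-19, 13-22, 14-1, 17-0}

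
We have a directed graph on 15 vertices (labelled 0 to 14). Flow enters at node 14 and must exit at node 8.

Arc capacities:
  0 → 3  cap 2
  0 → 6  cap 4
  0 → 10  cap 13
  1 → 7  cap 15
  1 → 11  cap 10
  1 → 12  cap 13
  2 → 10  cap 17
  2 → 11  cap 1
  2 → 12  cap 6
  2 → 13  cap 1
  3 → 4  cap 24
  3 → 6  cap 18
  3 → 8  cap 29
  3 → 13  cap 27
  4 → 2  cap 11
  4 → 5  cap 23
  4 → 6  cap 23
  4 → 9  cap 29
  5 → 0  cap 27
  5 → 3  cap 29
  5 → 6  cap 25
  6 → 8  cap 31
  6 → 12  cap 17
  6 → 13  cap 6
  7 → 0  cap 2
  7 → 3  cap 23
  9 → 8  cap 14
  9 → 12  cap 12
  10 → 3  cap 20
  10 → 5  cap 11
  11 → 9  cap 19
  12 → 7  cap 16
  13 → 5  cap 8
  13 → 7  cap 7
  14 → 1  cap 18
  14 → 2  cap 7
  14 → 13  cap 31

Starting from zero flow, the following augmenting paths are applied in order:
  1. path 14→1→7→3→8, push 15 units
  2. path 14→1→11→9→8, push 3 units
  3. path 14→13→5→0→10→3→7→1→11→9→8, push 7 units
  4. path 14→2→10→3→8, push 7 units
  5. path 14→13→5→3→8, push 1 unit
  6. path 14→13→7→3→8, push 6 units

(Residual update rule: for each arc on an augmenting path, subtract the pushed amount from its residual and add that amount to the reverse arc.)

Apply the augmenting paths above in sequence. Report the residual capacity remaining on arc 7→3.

after path 1 (14→1→7→3→8, push 15): res(7,3)=8
after path 2 (14→1→11→9→8, push 3): res(7,3)=8
after path 3 (14→13→5→0→10→3→7→1→11→9→8, push 7): res(7,3)=15
after path 4 (14→2→10→3→8, push 7): res(7,3)=15
after path 5 (14→13→5→3→8, push 1): res(7,3)=15
after path 6 (14→13→7→3→8, push 6): res(7,3)=9

Residual capacity of (7,3): 9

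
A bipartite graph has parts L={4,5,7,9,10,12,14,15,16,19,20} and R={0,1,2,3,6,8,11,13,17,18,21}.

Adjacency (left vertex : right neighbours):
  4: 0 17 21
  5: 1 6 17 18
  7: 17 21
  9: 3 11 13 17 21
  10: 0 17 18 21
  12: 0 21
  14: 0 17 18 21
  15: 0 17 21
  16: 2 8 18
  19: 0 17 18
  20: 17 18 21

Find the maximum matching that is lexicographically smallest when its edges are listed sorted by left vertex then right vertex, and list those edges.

|M| = 7 (so the lex-smallest maximum matching has 7 edges)
process left vertices in ascending order; for each, take the smallest-labelled available neighbour that still permits 7 edges overall, or leave it unmatched if none does
lex-smallest matching: {4-0, 5-1, 7-17, 9-3, 10-18, 12-21, 16-2}

Lex-smallest maximum matching: {(4,0), (5,1), (7,17), (9,3), (10,18), (12,21), (16,2)}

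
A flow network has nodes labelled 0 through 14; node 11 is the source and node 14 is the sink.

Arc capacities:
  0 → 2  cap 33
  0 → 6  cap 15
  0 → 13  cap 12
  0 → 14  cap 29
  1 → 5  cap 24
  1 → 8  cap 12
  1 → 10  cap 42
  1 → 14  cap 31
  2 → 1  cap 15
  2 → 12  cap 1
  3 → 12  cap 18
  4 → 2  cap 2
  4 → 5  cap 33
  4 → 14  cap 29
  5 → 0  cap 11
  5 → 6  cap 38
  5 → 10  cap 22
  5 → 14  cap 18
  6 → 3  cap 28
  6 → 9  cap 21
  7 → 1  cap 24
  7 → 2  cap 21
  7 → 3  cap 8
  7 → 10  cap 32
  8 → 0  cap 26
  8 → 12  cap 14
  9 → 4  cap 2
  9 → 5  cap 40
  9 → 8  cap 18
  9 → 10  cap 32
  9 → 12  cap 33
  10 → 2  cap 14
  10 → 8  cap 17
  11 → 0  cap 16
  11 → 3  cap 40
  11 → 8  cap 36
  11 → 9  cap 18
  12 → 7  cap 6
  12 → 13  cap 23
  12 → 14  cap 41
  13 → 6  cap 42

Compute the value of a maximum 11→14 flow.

Maximum flow value: 88

augment #1: 11→0→14 bottleneck 16, total now 16
augment #2: 11→3→12→14 bottleneck 18, total now 34
augment #3: 11→8→0→14 bottleneck 13, total now 47
augment #4: 11→8→12→14 bottleneck 14, total now 61
augment #5: 11→9→4→14 bottleneck 2, total now 63
augment #6: 11→9→5→14 bottleneck 16, total now 79
augment #7: 11→8→0→2→1→14 bottleneck 9, total now 88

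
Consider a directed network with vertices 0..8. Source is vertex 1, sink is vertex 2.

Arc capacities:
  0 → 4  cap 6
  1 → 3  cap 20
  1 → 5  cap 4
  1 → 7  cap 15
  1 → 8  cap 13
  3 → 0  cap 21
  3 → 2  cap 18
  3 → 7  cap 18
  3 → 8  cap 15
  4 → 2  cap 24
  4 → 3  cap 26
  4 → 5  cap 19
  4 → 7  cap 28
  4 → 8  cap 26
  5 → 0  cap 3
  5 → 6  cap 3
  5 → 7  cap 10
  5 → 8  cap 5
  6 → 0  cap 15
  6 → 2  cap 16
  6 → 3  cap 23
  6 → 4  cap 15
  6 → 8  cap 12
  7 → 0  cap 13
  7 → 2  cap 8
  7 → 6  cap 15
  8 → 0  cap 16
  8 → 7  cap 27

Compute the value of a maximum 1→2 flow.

augment #1: 1→3→2 bottleneck 18, total now 18
augment #2: 1→7→2 bottleneck 8, total now 26
augment #3: 1→5→6→2 bottleneck 3, total now 29
augment #4: 1→7→6→2 bottleneck 7, total now 36
augment #5: 1→3→0→4→2 bottleneck 2, total now 38
augment #6: 1→5→0→4→2 bottleneck 1, total now 39
augment #7: 1→8→0→4→2 bottleneck 3, total now 42
augment #8: 1→8→7→6→2 bottleneck 6, total now 48
augment #9: 1→8→7→6→4→2 bottleneck 2, total now 50

Maximum flow value: 50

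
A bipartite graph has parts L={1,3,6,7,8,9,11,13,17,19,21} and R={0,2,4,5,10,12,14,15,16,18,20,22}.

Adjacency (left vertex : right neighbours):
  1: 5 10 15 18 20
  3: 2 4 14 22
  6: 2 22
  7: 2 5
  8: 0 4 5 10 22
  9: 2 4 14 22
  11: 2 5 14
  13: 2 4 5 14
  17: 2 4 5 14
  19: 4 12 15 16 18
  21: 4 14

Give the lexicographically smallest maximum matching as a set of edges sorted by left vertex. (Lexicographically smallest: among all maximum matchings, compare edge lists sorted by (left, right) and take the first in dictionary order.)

Lex-smallest maximum matching: {(1,10), (3,2), (6,22), (7,5), (8,0), (9,4), (11,14), (19,12)}

|M| = 8 (so the lex-smallest maximum matching has 8 edges)
process left vertices in ascending order; for each, take the smallest-labelled available neighbour that still permits 8 edges overall, or leave it unmatched if none does
lex-smallest matching: {1-10, 3-2, 6-22, 7-5, 8-0, 9-4, 11-14, 19-12}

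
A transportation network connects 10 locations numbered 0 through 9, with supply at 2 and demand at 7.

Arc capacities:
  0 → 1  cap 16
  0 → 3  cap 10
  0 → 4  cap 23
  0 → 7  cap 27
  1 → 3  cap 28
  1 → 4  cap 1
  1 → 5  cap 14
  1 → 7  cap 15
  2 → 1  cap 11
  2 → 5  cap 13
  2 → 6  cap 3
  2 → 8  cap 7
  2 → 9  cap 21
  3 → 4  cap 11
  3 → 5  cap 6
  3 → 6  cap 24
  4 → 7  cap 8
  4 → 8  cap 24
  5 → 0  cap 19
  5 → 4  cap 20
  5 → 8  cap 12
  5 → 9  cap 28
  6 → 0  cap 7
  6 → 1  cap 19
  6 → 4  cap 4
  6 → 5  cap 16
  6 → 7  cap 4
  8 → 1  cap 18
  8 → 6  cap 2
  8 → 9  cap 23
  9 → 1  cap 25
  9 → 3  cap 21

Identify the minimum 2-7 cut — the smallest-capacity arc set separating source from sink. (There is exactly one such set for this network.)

Min-cut arcs: {(1,7), (4,7), (5,0), (6,0), (6,7)} (total capacity 53)

augment #1: 2→1→7 push 11
augment #2: 2→6→7 push 3
augment #3: 2→5→0→7 push 13
augment #4: 2→8→1→7 push 4
augment #5: 2→8→6→7 push 1
augment #6: 2→8→1→4→7 push 1
augment #7: 2→8→6→0→7 push 1
augment #8: 2→9→3→4→7 push 7
augment #9: 2→9→1→5→0→7 push 6
augment #10: 2→9→3→6→0→7 push 6
max flow = 53; residual-reachable set from 2 gives S-side
cut edges (S→T): {(1,7), (4,7), (5,0), (6,0), (6,7)} total cap 53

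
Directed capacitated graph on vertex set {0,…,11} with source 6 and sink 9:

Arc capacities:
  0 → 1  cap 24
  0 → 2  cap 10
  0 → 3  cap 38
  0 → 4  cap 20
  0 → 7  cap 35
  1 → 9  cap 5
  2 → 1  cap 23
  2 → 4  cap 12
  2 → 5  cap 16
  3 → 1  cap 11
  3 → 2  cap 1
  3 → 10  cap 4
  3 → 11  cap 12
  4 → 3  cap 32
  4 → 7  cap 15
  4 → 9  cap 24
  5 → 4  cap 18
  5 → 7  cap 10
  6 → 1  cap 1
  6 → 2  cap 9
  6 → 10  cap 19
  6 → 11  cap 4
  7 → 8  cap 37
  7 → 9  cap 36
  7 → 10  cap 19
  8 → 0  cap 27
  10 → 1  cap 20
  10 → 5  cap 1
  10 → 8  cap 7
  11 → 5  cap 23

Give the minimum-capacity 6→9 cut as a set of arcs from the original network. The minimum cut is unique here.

augment #1: 6→1→9 push 1
augment #2: 6→2→1→9 push 4
augment #3: 6→2→4→9 push 5
augment #4: 6→10→5→4→9 push 1
augment #5: 6→11→5→4→9 push 4
augment #6: 6→10→1→2→4→9 push 4
augment #7: 6→10→8→0→4→9 push 7
max flow = 26; residual-reachable set from 6 gives S-side
cut edges (S→T): {(1,9), (6,2), (6,11), (10,5), (10,8)} total cap 26

Min-cut arcs: {(1,9), (6,2), (6,11), (10,5), (10,8)} (total capacity 26)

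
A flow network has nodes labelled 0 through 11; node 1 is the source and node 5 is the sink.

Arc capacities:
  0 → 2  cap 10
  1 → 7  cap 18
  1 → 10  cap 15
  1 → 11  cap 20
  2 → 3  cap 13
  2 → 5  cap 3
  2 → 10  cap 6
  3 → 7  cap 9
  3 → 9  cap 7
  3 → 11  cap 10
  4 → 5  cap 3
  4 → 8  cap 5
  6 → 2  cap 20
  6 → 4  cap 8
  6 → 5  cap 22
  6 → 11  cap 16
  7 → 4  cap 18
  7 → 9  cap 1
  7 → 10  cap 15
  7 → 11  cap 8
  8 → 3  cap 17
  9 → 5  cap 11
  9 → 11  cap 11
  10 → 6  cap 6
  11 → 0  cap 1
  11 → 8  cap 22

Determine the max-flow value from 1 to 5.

Maximum flow value: 18

augment #1: 1→7→4→5 bottleneck 3, total now 3
augment #2: 1→7→9→5 bottleneck 1, total now 4
augment #3: 1→10→6→5 bottleneck 6, total now 10
augment #4: 1→11→0→2→5 bottleneck 1, total now 11
augment #5: 1→11→8→3→9→5 bottleneck 7, total now 18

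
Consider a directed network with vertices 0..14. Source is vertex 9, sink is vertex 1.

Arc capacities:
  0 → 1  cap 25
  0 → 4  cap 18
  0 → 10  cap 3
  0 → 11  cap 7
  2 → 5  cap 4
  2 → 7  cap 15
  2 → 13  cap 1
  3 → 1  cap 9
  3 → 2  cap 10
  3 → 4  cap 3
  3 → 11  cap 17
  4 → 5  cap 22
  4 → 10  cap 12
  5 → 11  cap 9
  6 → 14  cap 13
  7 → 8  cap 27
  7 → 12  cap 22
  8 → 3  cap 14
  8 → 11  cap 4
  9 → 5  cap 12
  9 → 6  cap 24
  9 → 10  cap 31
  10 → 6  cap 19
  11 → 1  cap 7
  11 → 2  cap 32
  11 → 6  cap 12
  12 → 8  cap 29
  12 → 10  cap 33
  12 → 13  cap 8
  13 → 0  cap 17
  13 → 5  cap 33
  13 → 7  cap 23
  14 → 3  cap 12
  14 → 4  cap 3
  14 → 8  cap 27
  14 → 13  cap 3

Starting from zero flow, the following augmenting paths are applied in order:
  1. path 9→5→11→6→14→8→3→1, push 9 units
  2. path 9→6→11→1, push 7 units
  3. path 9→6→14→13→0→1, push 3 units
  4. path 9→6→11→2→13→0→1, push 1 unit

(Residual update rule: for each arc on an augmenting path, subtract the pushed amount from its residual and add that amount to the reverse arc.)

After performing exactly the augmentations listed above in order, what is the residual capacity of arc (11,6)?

Residual capacity of (11,6): 11

after path 1 (9→5→11→6→14→8→3→1, push 9): res(11,6)=3
after path 2 (9→6→11→1, push 7): res(11,6)=10
after path 3 (9→6→14→13→0→1, push 3): res(11,6)=10
after path 4 (9→6→11→2→13→0→1, push 1): res(11,6)=11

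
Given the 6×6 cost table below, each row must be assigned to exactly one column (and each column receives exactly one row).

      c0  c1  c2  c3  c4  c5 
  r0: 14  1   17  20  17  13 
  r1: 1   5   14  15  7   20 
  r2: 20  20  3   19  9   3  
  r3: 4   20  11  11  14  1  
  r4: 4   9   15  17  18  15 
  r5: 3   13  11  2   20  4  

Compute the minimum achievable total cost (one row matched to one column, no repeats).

optimal assignment: row0→col1 (cost 1), row1→col4 (cost 7), row2→col2 (cost 3), row3→col5 (cost 1), row4→col0 (cost 4), row5→col3 (cost 2)
total = 1 + 7 + 3 + 1 + 4 + 2 = 18

Minimum assignment cost: 18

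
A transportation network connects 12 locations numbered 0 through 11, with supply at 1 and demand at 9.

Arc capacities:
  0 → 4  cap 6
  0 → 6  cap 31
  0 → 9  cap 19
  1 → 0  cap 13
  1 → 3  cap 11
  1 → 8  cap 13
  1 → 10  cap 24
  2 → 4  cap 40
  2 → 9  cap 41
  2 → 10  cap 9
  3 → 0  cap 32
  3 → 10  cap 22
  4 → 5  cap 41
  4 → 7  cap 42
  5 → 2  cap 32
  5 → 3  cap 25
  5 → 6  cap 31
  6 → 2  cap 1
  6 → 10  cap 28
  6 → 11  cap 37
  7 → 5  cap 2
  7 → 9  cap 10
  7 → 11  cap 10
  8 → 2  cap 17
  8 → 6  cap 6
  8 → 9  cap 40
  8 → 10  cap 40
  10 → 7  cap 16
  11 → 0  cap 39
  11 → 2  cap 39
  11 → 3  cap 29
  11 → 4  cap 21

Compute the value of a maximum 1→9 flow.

Maximum flow value: 53

augment #1: 1→0→9 bottleneck 13, total now 13
augment #2: 1→8→9 bottleneck 13, total now 26
augment #3: 1→3→0→9 bottleneck 6, total now 32
augment #4: 1→10→7→9 bottleneck 10, total now 42
augment #5: 1→3→0→6→2→9 bottleneck 1, total now 43
augment #6: 1→10→7→5→2→9 bottleneck 2, total now 45
augment #7: 1→10→7→11→2→9 bottleneck 4, total now 49
augment #8: 1→3→0→4→5→2→9 bottleneck 4, total now 53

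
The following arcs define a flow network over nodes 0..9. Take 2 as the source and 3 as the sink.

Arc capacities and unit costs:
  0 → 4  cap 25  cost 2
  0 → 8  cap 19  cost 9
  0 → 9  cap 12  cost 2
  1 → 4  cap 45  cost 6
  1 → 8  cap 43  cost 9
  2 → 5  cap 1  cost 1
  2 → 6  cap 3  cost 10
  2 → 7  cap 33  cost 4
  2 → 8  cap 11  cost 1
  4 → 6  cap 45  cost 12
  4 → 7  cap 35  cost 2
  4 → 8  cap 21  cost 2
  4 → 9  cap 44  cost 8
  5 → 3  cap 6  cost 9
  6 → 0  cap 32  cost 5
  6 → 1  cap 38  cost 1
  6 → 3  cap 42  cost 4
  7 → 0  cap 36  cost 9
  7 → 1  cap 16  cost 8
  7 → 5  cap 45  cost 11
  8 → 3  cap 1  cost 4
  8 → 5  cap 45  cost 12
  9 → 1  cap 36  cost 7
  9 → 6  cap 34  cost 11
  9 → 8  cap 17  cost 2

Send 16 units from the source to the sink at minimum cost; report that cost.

shortest-cost path #1: 2→8→3 push 1 @ unit cost 5 (adds 5)
shortest-cost path #2: 2→5→3 push 1 @ unit cost 10 (adds 10)
shortest-cost path #3: 2→6→3 push 3 @ unit cost 14 (adds 42)
shortest-cost path #4: 2→8→5→3 push 5 @ unit cost 22 (adds 110)
shortest-cost path #5: 2→7→0→9→6→3 push 6 @ unit cost 30 (adds 180)
total cost = 347

Minimum cost for 16 units: 347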